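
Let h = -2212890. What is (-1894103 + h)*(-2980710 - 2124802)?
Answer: 20968302045416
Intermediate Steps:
(-1894103 + h)*(-2980710 - 2124802) = (-1894103 - 2212890)*(-2980710 - 2124802) = -4106993*(-5105512) = 20968302045416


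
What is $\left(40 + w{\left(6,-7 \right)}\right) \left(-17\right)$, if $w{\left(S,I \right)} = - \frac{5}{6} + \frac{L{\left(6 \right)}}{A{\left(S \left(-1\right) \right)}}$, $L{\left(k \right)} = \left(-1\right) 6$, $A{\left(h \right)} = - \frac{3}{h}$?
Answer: $- \frac{2771}{6} \approx -461.83$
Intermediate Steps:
$L{\left(k \right)} = -6$
$w{\left(S,I \right)} = - \frac{5}{6} - 2 S$ ($w{\left(S,I \right)} = - \frac{5}{6} - \frac{6}{\left(-3\right) \frac{1}{S \left(-1\right)}} = \left(-5\right) \frac{1}{6} - \frac{6}{\left(-3\right) \frac{1}{\left(-1\right) S}} = - \frac{5}{6} - \frac{6}{\left(-3\right) \left(- \frac{1}{S}\right)} = - \frac{5}{6} - \frac{6}{3 \frac{1}{S}} = - \frac{5}{6} - 6 \frac{S}{3} = - \frac{5}{6} - 2 S$)
$\left(40 + w{\left(6,-7 \right)}\right) \left(-17\right) = \left(40 - \frac{77}{6}\right) \left(-17\right) = \frac{163}{6} \left(-17\right) = - \frac{2771}{6}$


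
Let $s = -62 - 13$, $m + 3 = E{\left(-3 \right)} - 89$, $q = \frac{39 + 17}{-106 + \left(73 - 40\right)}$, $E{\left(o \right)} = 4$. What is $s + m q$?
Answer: $- \frac{547}{73} \approx -7.4931$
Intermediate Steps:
$q = - \frac{56}{73}$ ($q = \frac{56}{-106 + \left(73 - 40\right)} = \frac{56}{-106 + 33} = \frac{56}{-73} = 56 \left(- \frac{1}{73}\right) = - \frac{56}{73} \approx -0.76712$)
$m = -88$ ($m = -3 + \left(4 - 89\right) = -3 - 85 = -88$)
$s = -75$
$s + m q = -75 - - \frac{4928}{73} = -75 + \frac{4928}{73} = - \frac{547}{73}$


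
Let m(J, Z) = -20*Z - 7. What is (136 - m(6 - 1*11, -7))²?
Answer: 9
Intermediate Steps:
m(J, Z) = -7 - 20*Z
(136 - m(6 - 1*11, -7))² = (136 - (-7 - 20*(-7)))² = (136 - (-7 + 140))² = (136 - 1*133)² = (136 - 133)² = 3² = 9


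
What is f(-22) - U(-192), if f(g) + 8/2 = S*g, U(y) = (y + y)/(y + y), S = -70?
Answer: 1535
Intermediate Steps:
U(y) = 1 (U(y) = (2*y)/((2*y)) = (2*y)*(1/(2*y)) = 1)
f(g) = -4 - 70*g
f(-22) - U(-192) = (-4 - 70*(-22)) - 1*1 = (-4 + 1540) - 1 = 1536 - 1 = 1535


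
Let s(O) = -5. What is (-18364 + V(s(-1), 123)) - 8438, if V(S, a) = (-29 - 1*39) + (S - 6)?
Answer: -26881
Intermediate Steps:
V(S, a) = -74 + S (V(S, a) = (-29 - 39) + (-6 + S) = -68 + (-6 + S) = -74 + S)
(-18364 + V(s(-1), 123)) - 8438 = (-18364 + (-74 - 5)) - 8438 = (-18364 - 79) - 8438 = -18443 - 8438 = -26881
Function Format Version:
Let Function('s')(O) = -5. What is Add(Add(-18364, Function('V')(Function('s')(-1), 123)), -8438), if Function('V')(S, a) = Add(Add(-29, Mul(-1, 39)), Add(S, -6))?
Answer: -26881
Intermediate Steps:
Function('V')(S, a) = Add(-74, S) (Function('V')(S, a) = Add(Add(-29, -39), Add(-6, S)) = Add(-68, Add(-6, S)) = Add(-74, S))
Add(Add(-18364, Function('V')(Function('s')(-1), 123)), -8438) = Add(Add(-18364, Add(-74, -5)), -8438) = Add(Add(-18364, -79), -8438) = Add(-18443, -8438) = -26881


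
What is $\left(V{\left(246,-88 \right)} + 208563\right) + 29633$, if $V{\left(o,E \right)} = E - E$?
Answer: $238196$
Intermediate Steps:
$V{\left(o,E \right)} = 0$
$\left(V{\left(246,-88 \right)} + 208563\right) + 29633 = \left(0 + 208563\right) + 29633 = 208563 + 29633 = 238196$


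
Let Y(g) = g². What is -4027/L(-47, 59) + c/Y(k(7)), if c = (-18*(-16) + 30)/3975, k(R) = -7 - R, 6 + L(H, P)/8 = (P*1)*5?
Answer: -4931919/2832200 ≈ -1.7414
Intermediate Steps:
L(H, P) = -48 + 40*P (L(H, P) = -48 + 8*((P*1)*5) = -48 + 8*(P*5) = -48 + 8*(5*P) = -48 + 40*P)
c = 2/25 (c = (288 + 30)*(1/3975) = 318*(1/3975) = 2/25 ≈ 0.080000)
-4027/L(-47, 59) + c/Y(k(7)) = -4027/(-48 + 40*59) + 2/(25*((-7 - 1*7)²)) = -4027/(-48 + 2360) + 2/(25*((-7 - 7)²)) = -4027/2312 + 2/(25*((-14)²)) = -4027*1/2312 + (2/25)/196 = -4027/2312 + (2/25)*(1/196) = -4027/2312 + 1/2450 = -4931919/2832200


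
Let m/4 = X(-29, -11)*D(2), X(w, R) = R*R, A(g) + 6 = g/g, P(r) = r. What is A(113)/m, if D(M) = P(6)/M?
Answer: -5/1452 ≈ -0.0034435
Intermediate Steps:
A(g) = -5 (A(g) = -6 + g/g = -6 + 1 = -5)
X(w, R) = R²
D(M) = 6/M
m = 1452 (m = 4*((-11)²*(6/2)) = 4*(121*(6*(½))) = 4*(121*3) = 4*363 = 1452)
A(113)/m = -5/1452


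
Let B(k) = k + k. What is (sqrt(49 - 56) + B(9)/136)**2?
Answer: -32287/4624 + 9*I*sqrt(7)/34 ≈ -6.9825 + 0.70035*I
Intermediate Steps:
B(k) = 2*k
(sqrt(49 - 56) + B(9)/136)**2 = (sqrt(49 - 56) + (2*9)/136)**2 = (sqrt(-7) + 18*(1/136))**2 = (I*sqrt(7) + 9/68)**2 = (9/68 + I*sqrt(7))**2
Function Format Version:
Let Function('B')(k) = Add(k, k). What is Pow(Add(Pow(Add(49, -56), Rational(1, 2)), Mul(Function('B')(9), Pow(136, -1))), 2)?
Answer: Add(Rational(-32287, 4624), Mul(Rational(9, 34), I, Pow(7, Rational(1, 2)))) ≈ Add(-6.9825, Mul(0.70035, I))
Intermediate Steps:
Function('B')(k) = Mul(2, k)
Pow(Add(Pow(Add(49, -56), Rational(1, 2)), Mul(Function('B')(9), Pow(136, -1))), 2) = Pow(Add(Pow(Add(49, -56), Rational(1, 2)), Mul(Mul(2, 9), Pow(136, -1))), 2) = Pow(Add(Pow(-7, Rational(1, 2)), Mul(18, Rational(1, 136))), 2) = Pow(Add(Mul(I, Pow(7, Rational(1, 2))), Rational(9, 68)), 2) = Pow(Add(Rational(9, 68), Mul(I, Pow(7, Rational(1, 2)))), 2)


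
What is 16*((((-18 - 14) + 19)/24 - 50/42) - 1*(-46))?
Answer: 4958/7 ≈ 708.29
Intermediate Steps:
16*((((-18 - 14) + 19)/24 - 50/42) - 1*(-46)) = 16*(((-32 + 19)*(1/24) - 50*1/42) + 46) = 16*((-13*1/24 - 25/21) + 46) = 16*((-13/24 - 25/21) + 46) = 16*(-97/56 + 46) = 16*(2479/56) = 4958/7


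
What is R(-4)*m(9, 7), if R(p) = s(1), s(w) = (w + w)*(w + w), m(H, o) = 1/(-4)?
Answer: -1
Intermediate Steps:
m(H, o) = -¼
s(w) = 4*w² (s(w) = (2*w)*(2*w) = 4*w²)
R(p) = 4 (R(p) = 4*1² = 4*1 = 4)
R(-4)*m(9, 7) = 4*(-¼) = -1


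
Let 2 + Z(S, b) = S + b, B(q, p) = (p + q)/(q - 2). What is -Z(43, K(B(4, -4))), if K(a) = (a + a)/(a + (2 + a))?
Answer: -41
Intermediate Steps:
B(q, p) = (p + q)/(-2 + q)
K(a) = 2*a/(2 + 2*a) (K(a) = (2*a)/(2 + 2*a) = 2*a/(2 + 2*a))
Z(S, b) = -2 + S + b (Z(S, b) = -2 + (S + b) = -2 + S + b)
-Z(43, K(B(4, -4))) = -(-2 + 43 + ((-4 + 4)/(-2 + 4))/(1 + (-4 + 4)/(-2 + 4))) = -(-2 + 43 + (0/2)/(1 + 0/2)) = -(-2 + 43 + ((½)*0)/(1 + (½)*0)) = -(-2 + 43 + 0/(1 + 0)) = -(-2 + 43 + 0/1) = -(-2 + 43 + 0*1) = -(-2 + 43 + 0) = -1*41 = -41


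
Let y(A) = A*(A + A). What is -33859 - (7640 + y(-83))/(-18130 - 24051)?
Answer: -1428185061/42181 ≈ -33859.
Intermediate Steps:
y(A) = 2*A² (y(A) = A*(2*A) = 2*A²)
-33859 - (7640 + y(-83))/(-18130 - 24051) = -33859 - (7640 + 2*(-83)²)/(-18130 - 24051) = -33859 - (7640 + 2*6889)/(-42181) = -33859 - (7640 + 13778)*(-1)/42181 = -33859 - 21418*(-1)/42181 = -33859 - 1*(-21418/42181) = -33859 + 21418/42181 = -1428185061/42181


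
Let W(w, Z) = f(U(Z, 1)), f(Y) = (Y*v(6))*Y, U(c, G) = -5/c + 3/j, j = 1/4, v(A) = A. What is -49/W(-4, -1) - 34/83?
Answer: -63023/143922 ≈ -0.43790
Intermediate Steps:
j = ¼ ≈ 0.25000
U(c, G) = 12 - 5/c (U(c, G) = -5/c + 3/(¼) = -5/c + 3*4 = -5/c + 12 = 12 - 5/c)
f(Y) = 6*Y² (f(Y) = (Y*6)*Y = (6*Y)*Y = 6*Y²)
W(w, Z) = 6*(12 - 5/Z)²
-49/W(-4, -1) - 34/83 = -49*1/(6*(-5 + 12*(-1))²) - 34/83 = -49*1/(6*(-5 - 12)²) - 34*1/83 = -49/(6*1*(-17)²) - 34/83 = -49/(6*1*289) - 34/83 = -49/1734 - 34/83 = -63023/143922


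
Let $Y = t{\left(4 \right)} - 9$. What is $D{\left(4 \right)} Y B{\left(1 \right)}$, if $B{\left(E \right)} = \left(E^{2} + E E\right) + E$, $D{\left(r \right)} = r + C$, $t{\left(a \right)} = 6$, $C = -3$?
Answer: $-9$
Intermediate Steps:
$D{\left(r \right)} = -3 + r$ ($D{\left(r \right)} = r - 3 = -3 + r$)
$B{\left(E \right)} = E + 2 E^{2}$ ($B{\left(E \right)} = \left(E^{2} + E^{2}\right) + E = 2 E^{2} + E = E + 2 E^{2}$)
$Y = -3$ ($Y = 6 - 9 = -3$)
$D{\left(4 \right)} Y B{\left(1 \right)} = \left(-3 + 4\right) \left(-3\right) 1 \left(1 + 2 \cdot 1\right) = 1 \left(-3\right) 1 \left(1 + 2\right) = - 3 \cdot 1 \cdot 3 = \left(-3\right) 3 = -9$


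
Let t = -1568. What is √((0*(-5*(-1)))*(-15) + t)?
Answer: 28*I*√2 ≈ 39.598*I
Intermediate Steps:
√((0*(-5*(-1)))*(-15) + t) = √((0*(-5*(-1)))*(-15) - 1568) = √((0*5)*(-15) - 1568) = √(0*(-15) - 1568) = √(0 - 1568) = √(-1568) = 28*I*√2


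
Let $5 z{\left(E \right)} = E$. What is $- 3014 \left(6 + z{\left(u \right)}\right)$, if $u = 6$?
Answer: $- \frac{108504}{5} \approx -21701.0$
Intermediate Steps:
$z{\left(E \right)} = \frac{E}{5}$
$- 3014 \left(6 + z{\left(u \right)}\right) = - 3014 \left(6 + \frac{1}{5} \cdot 6\right) = - 3014 \left(6 + \frac{6}{5}\right) = \left(-3014\right) \frac{36}{5} = - \frac{108504}{5}$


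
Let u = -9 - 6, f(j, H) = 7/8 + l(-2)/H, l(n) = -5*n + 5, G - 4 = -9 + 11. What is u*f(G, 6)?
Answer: -405/8 ≈ -50.625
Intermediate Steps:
G = 6 (G = 4 + (-9 + 11) = 4 + 2 = 6)
l(n) = 5 - 5*n
f(j, H) = 7/8 + 15/H (f(j, H) = 7/8 + (5 - 5*(-2))/H = 7*(1/8) + (5 + 10)/H = 7/8 + 15/H)
u = -15
u*f(G, 6) = -15*(7/8 + 15/6) = -15*(7/8 + 15*(1/6)) = -15*(7/8 + 5/2) = -15*27/8 = -405/8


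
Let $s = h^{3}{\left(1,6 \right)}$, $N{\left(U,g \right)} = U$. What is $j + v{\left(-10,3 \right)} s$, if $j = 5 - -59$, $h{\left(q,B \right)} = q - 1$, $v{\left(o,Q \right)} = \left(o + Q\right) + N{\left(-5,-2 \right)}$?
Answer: $64$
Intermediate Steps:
$v{\left(o,Q \right)} = -5 + Q + o$ ($v{\left(o,Q \right)} = \left(o + Q\right) - 5 = \left(Q + o\right) - 5 = -5 + Q + o$)
$h{\left(q,B \right)} = -1 + q$
$s = 0$ ($s = \left(-1 + 1\right)^{3} = 0^{3} = 0$)
$j = 64$ ($j = 5 + 59 = 64$)
$j + v{\left(-10,3 \right)} s = 64 + \left(-5 + 3 - 10\right) 0 = 64 - 0 = 64 + 0 = 64$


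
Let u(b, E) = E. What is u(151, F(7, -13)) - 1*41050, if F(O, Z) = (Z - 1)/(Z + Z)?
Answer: -533643/13 ≈ -41049.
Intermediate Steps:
F(O, Z) = (-1 + Z)/(2*Z) (F(O, Z) = (-1 + Z)/((2*Z)) = (-1 + Z)*(1/(2*Z)) = (-1 + Z)/(2*Z))
u(151, F(7, -13)) - 1*41050 = (½)*(-1 - 13)/(-13) - 1*41050 = (½)*(-1/13)*(-14) - 41050 = 7/13 - 41050 = -533643/13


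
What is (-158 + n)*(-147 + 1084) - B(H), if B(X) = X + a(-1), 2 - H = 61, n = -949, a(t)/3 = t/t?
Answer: -1037203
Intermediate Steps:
a(t) = 3 (a(t) = 3*(t/t) = 3*1 = 3)
H = -59 (H = 2 - 1*61 = 2 - 61 = -59)
B(X) = 3 + X (B(X) = X + 3 = 3 + X)
(-158 + n)*(-147 + 1084) - B(H) = (-158 - 949)*(-147 + 1084) - (3 - 59) = -1107*937 - 1*(-56) = -1037259 + 56 = -1037203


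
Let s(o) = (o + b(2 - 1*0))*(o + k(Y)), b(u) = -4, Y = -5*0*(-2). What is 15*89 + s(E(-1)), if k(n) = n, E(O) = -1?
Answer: 1340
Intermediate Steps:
Y = 0 (Y = 0*(-2) = 0)
s(o) = o*(-4 + o) (s(o) = (o - 4)*(o + 0) = (-4 + o)*o = o*(-4 + o))
15*89 + s(E(-1)) = 15*89 - (-4 - 1) = 1335 - 1*(-5) = 1335 + 5 = 1340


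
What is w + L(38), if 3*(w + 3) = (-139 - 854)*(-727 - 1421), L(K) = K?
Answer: 711023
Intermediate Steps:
w = 710985 (w = -3 + ((-139 - 854)*(-727 - 1421))/3 = -3 + (-993*(-2148))/3 = -3 + (1/3)*2132964 = -3 + 710988 = 710985)
w + L(38) = 710985 + 38 = 711023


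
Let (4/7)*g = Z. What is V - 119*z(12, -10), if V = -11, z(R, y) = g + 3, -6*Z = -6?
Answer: -2305/4 ≈ -576.25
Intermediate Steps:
Z = 1 (Z = -⅙*(-6) = 1)
g = 7/4 (g = (7/4)*1 = 7/4 ≈ 1.7500)
z(R, y) = 19/4 (z(R, y) = 7/4 + 3 = 19/4)
V - 119*z(12, -10) = -11 - 119*19/4 = -11 - 2261/4 = -2305/4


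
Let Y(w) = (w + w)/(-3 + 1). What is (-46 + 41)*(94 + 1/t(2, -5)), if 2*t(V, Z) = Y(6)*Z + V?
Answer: -7525/16 ≈ -470.31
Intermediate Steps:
Y(w) = -w (Y(w) = (2*w)/(-2) = (2*w)*(-½) = -w)
t(V, Z) = V/2 - 3*Z (t(V, Z) = ((-1*6)*Z + V)/2 = (-6*Z + V)/2 = (V - 6*Z)/2 = V/2 - 3*Z)
(-46 + 41)*(94 + 1/t(2, -5)) = (-46 + 41)*(94 + 1/((½)*2 - 3*(-5))) = -5*(94 + 1/(1 + 15)) = -5*(94 + 1/16) = -5*1505/16 = -7525/16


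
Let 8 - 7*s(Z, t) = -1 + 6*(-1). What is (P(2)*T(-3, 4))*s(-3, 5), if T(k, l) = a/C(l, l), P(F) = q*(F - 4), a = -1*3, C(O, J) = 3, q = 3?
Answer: 90/7 ≈ 12.857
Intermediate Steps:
a = -3
s(Z, t) = 15/7 (s(Z, t) = 8/7 - (-1 + 6*(-1))/7 = 8/7 - (-1 - 6)/7 = 8/7 - 1/7*(-7) = 8/7 + 1 = 15/7)
P(F) = -12 + 3*F (P(F) = 3*(F - 4) = 3*(-4 + F) = -12 + 3*F)
T(k, l) = -1 (T(k, l) = -3/3 = -3*1/3 = -1)
(P(2)*T(-3, 4))*s(-3, 5) = ((-12 + 3*2)*(-1))*(15/7) = ((-12 + 6)*(-1))*(15/7) = -6*(-1)*(15/7) = 6*(15/7) = 90/7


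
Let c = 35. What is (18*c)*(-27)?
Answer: -17010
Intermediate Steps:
(18*c)*(-27) = (18*35)*(-27) = 630*(-27) = -17010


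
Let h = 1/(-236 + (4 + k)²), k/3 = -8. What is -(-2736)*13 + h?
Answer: 5833153/164 ≈ 35568.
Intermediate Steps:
k = -24 (k = 3*(-8) = -24)
h = 1/164 (h = 1/(-236 + (4 - 24)²) = 1/(-236 + (-20)²) = 1/(-236 + 400) = 1/164 ≈ 0.0060976)
-(-2736)*13 + h = -(-2736)*13 + 1/164 = -456*(-78) + 1/164 = 35568 + 1/164 = 5833153/164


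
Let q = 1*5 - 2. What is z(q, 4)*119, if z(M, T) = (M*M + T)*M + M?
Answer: 4998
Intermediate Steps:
q = 3 (q = 5 - 2 = 3)
z(M, T) = M + M*(T + M²) (z(M, T) = (M² + T)*M + M = (T + M²)*M + M = M*(T + M²) + M = M + M*(T + M²))
z(q, 4)*119 = (3*(1 + 4 + 3²))*119 = (3*(1 + 4 + 9))*119 = (3*14)*119 = 42*119 = 4998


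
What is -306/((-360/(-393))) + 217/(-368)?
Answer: -615737/1840 ≈ -334.64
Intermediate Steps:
-306/((-360/(-393))) + 217/(-368) = -306/((-360*(-1/393))) + 217*(-1/368) = -306/120/131 - 217/368 = -306*131/120 - 217/368 = -6681/20 - 217/368 = -615737/1840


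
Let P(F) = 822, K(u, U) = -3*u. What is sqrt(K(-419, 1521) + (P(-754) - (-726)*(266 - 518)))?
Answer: 9*I*sqrt(2233) ≈ 425.29*I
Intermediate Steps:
sqrt(K(-419, 1521) + (P(-754) - (-726)*(266 - 518))) = sqrt(-3*(-419) + (822 - (-726)*(266 - 518))) = sqrt(1257 + (822 - (-726)*(-252))) = sqrt(1257 + (822 - 1*182952)) = sqrt(1257 + (822 - 182952)) = sqrt(1257 - 182130) = sqrt(-180873) = 9*I*sqrt(2233)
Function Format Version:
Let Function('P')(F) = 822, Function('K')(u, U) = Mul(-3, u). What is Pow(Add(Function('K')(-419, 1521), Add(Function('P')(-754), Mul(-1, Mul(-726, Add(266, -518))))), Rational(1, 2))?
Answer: Mul(9, I, Pow(2233, Rational(1, 2))) ≈ Mul(425.29, I)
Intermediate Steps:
Pow(Add(Function('K')(-419, 1521), Add(Function('P')(-754), Mul(-1, Mul(-726, Add(266, -518))))), Rational(1, 2)) = Pow(Add(Mul(-3, -419), Add(822, Mul(-1, Mul(-726, Add(266, -518))))), Rational(1, 2)) = Pow(Add(1257, Add(822, Mul(-1, Mul(-726, -252)))), Rational(1, 2)) = Pow(Add(1257, Add(822, Mul(-1, 182952))), Rational(1, 2)) = Pow(Add(1257, Add(822, -182952)), Rational(1, 2)) = Pow(Add(1257, -182130), Rational(1, 2)) = Pow(-180873, Rational(1, 2)) = Mul(9, I, Pow(2233, Rational(1, 2)))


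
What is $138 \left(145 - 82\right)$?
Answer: $8694$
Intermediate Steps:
$138 \left(145 - 82\right) = 138 \cdot 63 = 8694$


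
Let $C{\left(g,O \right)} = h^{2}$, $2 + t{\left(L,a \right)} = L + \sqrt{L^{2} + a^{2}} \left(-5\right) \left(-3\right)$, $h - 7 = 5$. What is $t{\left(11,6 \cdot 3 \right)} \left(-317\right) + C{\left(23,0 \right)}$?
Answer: $-2709 - 4755 \sqrt{445} \approx -1.0302 \cdot 10^{5}$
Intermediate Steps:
$h = 12$ ($h = 7 + 5 = 12$)
$t{\left(L,a \right)} = -2 + L + 15 \sqrt{L^{2} + a^{2}}$ ($t{\left(L,a \right)} = -2 + \left(L + \sqrt{L^{2} + a^{2}} \left(-5\right) \left(-3\right)\right) = -2 + \left(L + - 5 \sqrt{L^{2} + a^{2}} \left(-3\right)\right) = -2 + \left(L + 15 \sqrt{L^{2} + a^{2}}\right) = -2 + L + 15 \sqrt{L^{2} + a^{2}}$)
$C{\left(g,O \right)} = 144$ ($C{\left(g,O \right)} = 12^{2} = 144$)
$t{\left(11,6 \cdot 3 \right)} \left(-317\right) + C{\left(23,0 \right)} = \left(-2 + 11 + 15 \sqrt{11^{2} + \left(6 \cdot 3\right)^{2}}\right) \left(-317\right) + 144 = \left(-2 + 11 + 15 \sqrt{121 + 18^{2}}\right) \left(-317\right) + 144 = \left(-2 + 11 + 15 \sqrt{121 + 324}\right) \left(-317\right) + 144 = \left(-2 + 11 + 15 \sqrt{445}\right) \left(-317\right) + 144 = \left(9 + 15 \sqrt{445}\right) \left(-317\right) + 144 = \left(-2853 - 4755 \sqrt{445}\right) + 144 = -2709 - 4755 \sqrt{445}$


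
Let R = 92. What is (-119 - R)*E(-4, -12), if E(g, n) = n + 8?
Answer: 844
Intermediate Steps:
E(g, n) = 8 + n
(-119 - R)*E(-4, -12) = (-119 - 1*92)*(8 - 12) = (-119 - 92)*(-4) = -211*(-4) = 844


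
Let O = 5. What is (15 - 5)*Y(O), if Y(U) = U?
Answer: 50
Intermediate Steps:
(15 - 5)*Y(O) = (15 - 5)*5 = 10*5 = 50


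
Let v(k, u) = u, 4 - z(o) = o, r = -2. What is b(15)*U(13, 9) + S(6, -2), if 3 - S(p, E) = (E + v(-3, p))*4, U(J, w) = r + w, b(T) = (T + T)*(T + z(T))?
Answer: 827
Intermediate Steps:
z(o) = 4 - o
b(T) = 8*T (b(T) = (T + T)*(T + (4 - T)) = (2*T)*4 = 8*T)
U(J, w) = -2 + w
S(p, E) = 3 - 4*E - 4*p (S(p, E) = 3 - (E + p)*4 = 3 - (4*E + 4*p) = 3 + (-4*E - 4*p) = 3 - 4*E - 4*p)
b(15)*U(13, 9) + S(6, -2) = (8*15)*(-2 + 9) + (3 - 4*(-2) - 4*6) = 120*7 + (3 + 8 - 24) = 840 - 13 = 827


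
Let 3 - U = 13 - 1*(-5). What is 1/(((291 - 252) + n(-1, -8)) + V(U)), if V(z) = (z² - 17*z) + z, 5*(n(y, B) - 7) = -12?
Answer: 5/2543 ≈ 0.0019662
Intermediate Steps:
n(y, B) = 23/5 (n(y, B) = 7 + (⅕)*(-12) = 7 - 12/5 = 23/5)
U = -15 (U = 3 - (13 - 1*(-5)) = 3 - (13 + 5) = 3 - 1*18 = 3 - 18 = -15)
V(z) = z² - 16*z
1/(((291 - 252) + n(-1, -8)) + V(U)) = 1/(((291 - 252) + 23/5) - 15*(-16 - 15)) = 1/((39 + 23/5) - 15*(-31)) = 1/(218/5 + 465) = 1/(2543/5) = 5/2543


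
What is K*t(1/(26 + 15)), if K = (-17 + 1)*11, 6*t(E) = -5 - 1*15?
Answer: 1760/3 ≈ 586.67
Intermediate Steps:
t(E) = -10/3 (t(E) = (-5 - 1*15)/6 = (-5 - 15)/6 = (1/6)*(-20) = -10/3)
K = -176 (K = -16*11 = -176)
K*t(1/(26 + 15)) = -176*(-10/3) = 1760/3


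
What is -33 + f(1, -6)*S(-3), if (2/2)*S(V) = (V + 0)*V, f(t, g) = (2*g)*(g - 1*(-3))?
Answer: 291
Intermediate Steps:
f(t, g) = 2*g*(3 + g) (f(t, g) = (2*g)*(g + 3) = (2*g)*(3 + g) = 2*g*(3 + g))
S(V) = V² (S(V) = (V + 0)*V = V*V = V²)
-33 + f(1, -6)*S(-3) = -33 + (2*(-6)*(3 - 6))*(-3)² = -33 + (2*(-6)*(-3))*9 = -33 + 36*9 = -33 + 324 = 291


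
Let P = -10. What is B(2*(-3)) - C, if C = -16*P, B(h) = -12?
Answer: -172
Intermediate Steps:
C = 160 (C = -16*(-10) = 160)
B(2*(-3)) - C = -12 - 1*160 = -12 - 160 = -172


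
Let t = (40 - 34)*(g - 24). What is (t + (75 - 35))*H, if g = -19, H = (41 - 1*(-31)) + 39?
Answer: -24198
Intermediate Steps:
H = 111 (H = (41 + 31) + 39 = 72 + 39 = 111)
t = -258 (t = (40 - 34)*(-19 - 24) = 6*(-43) = -258)
(t + (75 - 35))*H = (-258 + (75 - 35))*111 = (-258 + 40)*111 = -218*111 = -24198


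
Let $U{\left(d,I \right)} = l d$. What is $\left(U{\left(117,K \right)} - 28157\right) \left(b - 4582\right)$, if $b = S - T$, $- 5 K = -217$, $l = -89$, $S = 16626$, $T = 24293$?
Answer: $472443930$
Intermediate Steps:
$K = \frac{217}{5}$ ($K = \left(- \frac{1}{5}\right) \left(-217\right) = \frac{217}{5} \approx 43.4$)
$U{\left(d,I \right)} = - 89 d$
$b = -7667$ ($b = 16626 - 24293 = -7667$)
$\left(U{\left(117,K \right)} - 28157\right) \left(b - 4582\right) = \left(\left(-89\right) 117 - 28157\right) \left(-7667 - 4582\right) = \left(-10413 - 28157\right) \left(-12249\right) = \left(-38570\right) \left(-12249\right) = 472443930$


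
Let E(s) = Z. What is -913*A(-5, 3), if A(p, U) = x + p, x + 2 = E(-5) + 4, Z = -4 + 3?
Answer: 3652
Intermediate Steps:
Z = -1
E(s) = -1
x = 1 (x = -2 + (-1 + 4) = -2 + 3 = 1)
A(p, U) = 1 + p
-913*A(-5, 3) = -913*(1 - 5) = -913*(-4) = 3652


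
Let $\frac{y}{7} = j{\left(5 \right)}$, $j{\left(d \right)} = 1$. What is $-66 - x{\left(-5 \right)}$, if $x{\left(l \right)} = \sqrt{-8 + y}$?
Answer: $-66 - i \approx -66.0 - 1.0 i$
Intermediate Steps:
$y = 7$ ($y = 7 \cdot 1 = 7$)
$x{\left(l \right)} = i$ ($x{\left(l \right)} = \sqrt{-8 + 7} = \sqrt{-1} = i$)
$-66 - x{\left(-5 \right)} = -66 - i$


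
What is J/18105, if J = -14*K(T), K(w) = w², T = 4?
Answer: -224/18105 ≈ -0.012372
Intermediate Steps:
J = -224 (J = -14*4² = -14*16 = -224)
J/18105 = -224/18105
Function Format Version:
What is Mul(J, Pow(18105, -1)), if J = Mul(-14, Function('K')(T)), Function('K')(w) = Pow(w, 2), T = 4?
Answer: Rational(-224, 18105) ≈ -0.012372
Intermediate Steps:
J = -224 (J = Mul(-14, Pow(4, 2)) = Mul(-14, 16) = -224)
Mul(J, Pow(18105, -1)) = Mul(-224, Pow(18105, -1)) = Mul(-224, Rational(1, 18105)) = Rational(-224, 18105)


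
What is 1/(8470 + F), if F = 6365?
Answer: 1/14835 ≈ 6.7408e-5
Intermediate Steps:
1/(8470 + F) = 1/(8470 + 6365) = 1/14835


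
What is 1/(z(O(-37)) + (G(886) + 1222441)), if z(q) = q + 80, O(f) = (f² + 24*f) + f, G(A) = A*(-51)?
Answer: 1/1177779 ≈ 8.4906e-7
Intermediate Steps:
G(A) = -51*A
O(f) = f² + 25*f
z(q) = 80 + q
1/(z(O(-37)) + (G(886) + 1222441)) = 1/((80 - 37*(25 - 37)) + (-51*886 + 1222441)) = 1/((80 - 37*(-12)) + (-45186 + 1222441)) = 1/((80 + 444) + 1177255) = 1/(524 + 1177255) = 1/1177779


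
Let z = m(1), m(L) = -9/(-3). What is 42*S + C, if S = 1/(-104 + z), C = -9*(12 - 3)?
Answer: -8223/101 ≈ -81.416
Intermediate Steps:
m(L) = 3 (m(L) = -9*(-⅓) = 3)
C = -81 (C = -9*9 = -81)
z = 3
S = -1/101 (S = 1/(-104 + 3) = 1/(-101) = -1/101 ≈ -0.0099010)
42*S + C = 42*(-1/101) - 81 = -42/101 - 81 = -8223/101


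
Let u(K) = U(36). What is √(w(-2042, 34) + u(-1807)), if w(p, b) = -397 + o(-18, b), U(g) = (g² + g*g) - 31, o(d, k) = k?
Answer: √2198 ≈ 46.883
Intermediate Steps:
U(g) = -31 + 2*g² (U(g) = (g² + g²) - 31 = 2*g² - 31 = -31 + 2*g²)
u(K) = 2561 (u(K) = -31 + 2*36² = -31 + 2*1296 = -31 + 2592 = 2561)
w(p, b) = -397 + b
√(w(-2042, 34) + u(-1807)) = √((-397 + 34) + 2561) = √(-363 + 2561) = √2198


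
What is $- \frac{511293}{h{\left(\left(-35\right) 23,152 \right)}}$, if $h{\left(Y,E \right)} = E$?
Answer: $- \frac{511293}{152} \approx -3363.8$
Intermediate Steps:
$- \frac{511293}{h{\left(\left(-35\right) 23,152 \right)}} = - \frac{511293}{152}$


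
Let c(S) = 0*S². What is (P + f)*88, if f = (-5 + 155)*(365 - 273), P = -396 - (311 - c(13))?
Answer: 1152184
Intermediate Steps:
c(S) = 0
P = -707 (P = -396 - (311 - 1*0) = -396 - (311 + 0) = -396 - 1*311 = -396 - 311 = -707)
f = 13800 (f = 150*92 = 13800)
(P + f)*88 = (-707 + 13800)*88 = 13093*88 = 1152184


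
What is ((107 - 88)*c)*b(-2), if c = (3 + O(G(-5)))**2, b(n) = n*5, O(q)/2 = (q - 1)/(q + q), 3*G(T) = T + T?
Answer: -35131/10 ≈ -3513.1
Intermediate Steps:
G(T) = 2*T/3 (G(T) = (T + T)/3 = (2*T)/3 = 2*T/3)
O(q) = (-1 + q)/q (O(q) = 2*((q - 1)/(q + q)) = 2*((-1 + q)/((2*q))) = 2*((-1 + q)*(1/(2*q))) = 2*((-1 + q)/(2*q)) = (-1 + q)/q)
b(n) = 5*n
c = 1849/100 (c = (3 + (-1 + (2/3)*(-5))/(((2/3)*(-5))))**2 = (3 + (-1 - 10/3)/(-10/3))**2 = (3 - 3/10*(-13/3))**2 = (3 + 13/10)**2 = (43/10)**2 = 1849/100 ≈ 18.490)
((107 - 88)*c)*b(-2) = ((107 - 88)*(1849/100))*(5*(-2)) = (19*(1849/100))*(-10) = (35131/100)*(-10) = -35131/10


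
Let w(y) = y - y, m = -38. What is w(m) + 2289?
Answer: 2289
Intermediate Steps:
w(y) = 0
w(m) + 2289 = 0 + 2289 = 2289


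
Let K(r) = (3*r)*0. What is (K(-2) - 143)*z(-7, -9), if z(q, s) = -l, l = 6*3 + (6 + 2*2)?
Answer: 4004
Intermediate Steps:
l = 28 (l = 18 + (6 + 4) = 18 + 10 = 28)
z(q, s) = -28 (z(q, s) = -1*28 = -28)
K(r) = 0
(K(-2) - 143)*z(-7, -9) = (0 - 143)*(-28) = -143*(-28) = 4004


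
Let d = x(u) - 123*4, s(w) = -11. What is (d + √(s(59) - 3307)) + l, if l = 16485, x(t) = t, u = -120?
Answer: 15873 + I*√3318 ≈ 15873.0 + 57.602*I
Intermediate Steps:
d = -612 (d = -120 - 123*4 = -120 - 1*492 = -120 - 492 = -612)
(d + √(s(59) - 3307)) + l = (-612 + √(-11 - 3307)) + 16485 = (-612 + √(-3318)) + 16485 = (-612 + I*√3318) + 16485 = 15873 + I*√3318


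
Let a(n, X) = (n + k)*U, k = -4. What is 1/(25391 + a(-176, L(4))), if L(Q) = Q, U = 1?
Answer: 1/25211 ≈ 3.9665e-5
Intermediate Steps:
a(n, X) = -4 + n (a(n, X) = (n - 4)*1 = (-4 + n)*1 = -4 + n)
1/(25391 + a(-176, L(4))) = 1/(25391 + (-4 - 176)) = 1/(25391 - 180) = 1/25211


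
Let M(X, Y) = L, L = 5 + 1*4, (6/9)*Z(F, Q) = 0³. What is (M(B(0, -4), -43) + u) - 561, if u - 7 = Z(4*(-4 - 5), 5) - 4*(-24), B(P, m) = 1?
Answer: -449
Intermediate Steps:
Z(F, Q) = 0 (Z(F, Q) = (3/2)*0³ = (3/2)*0 = 0)
L = 9 (L = 5 + 4 = 9)
u = 103 (u = 7 + (0 - 4*(-24)) = 7 + (0 + 96) = 7 + 96 = 103)
M(X, Y) = 9
(M(B(0, -4), -43) + u) - 561 = (9 + 103) - 561 = 112 - 561 = -449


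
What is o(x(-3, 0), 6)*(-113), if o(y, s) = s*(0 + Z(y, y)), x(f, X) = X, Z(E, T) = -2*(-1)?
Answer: -1356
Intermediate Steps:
Z(E, T) = 2
o(y, s) = 2*s (o(y, s) = s*(0 + 2) = s*2 = 2*s)
o(x(-3, 0), 6)*(-113) = (2*6)*(-113) = 12*(-113) = -1356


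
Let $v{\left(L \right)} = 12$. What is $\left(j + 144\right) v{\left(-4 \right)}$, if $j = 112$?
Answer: $3072$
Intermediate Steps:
$\left(j + 144\right) v{\left(-4 \right)} = \left(112 + 144\right) 12 = 256 \cdot 12 = 3072$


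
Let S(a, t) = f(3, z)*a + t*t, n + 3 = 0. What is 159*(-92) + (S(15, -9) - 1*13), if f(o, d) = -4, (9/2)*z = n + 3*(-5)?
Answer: -14620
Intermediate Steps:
n = -3 (n = -3 + 0 = -3)
z = -4 (z = 2*(-3 + 3*(-5))/9 = 2*(-3 - 15)/9 = (2/9)*(-18) = -4)
S(a, t) = t² - 4*a (S(a, t) = -4*a + t*t = -4*a + t² = t² - 4*a)
159*(-92) + (S(15, -9) - 1*13) = 159*(-92) + (((-9)² - 4*15) - 1*13) = -14628 + ((81 - 60) - 13) = -14628 + (21 - 13) = -14628 + 8 = -14620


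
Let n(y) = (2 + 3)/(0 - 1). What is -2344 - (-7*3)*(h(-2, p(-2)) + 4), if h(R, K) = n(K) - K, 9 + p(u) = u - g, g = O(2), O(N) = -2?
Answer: -2176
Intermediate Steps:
g = -2
n(y) = -5 (n(y) = 5/(-1) = 5*(-1) = -5)
p(u) = -7 + u (p(u) = -9 + (u - 1*(-2)) = -9 + (u + 2) = -9 + (2 + u) = -7 + u)
h(R, K) = -5 - K
-2344 - (-7*3)*(h(-2, p(-2)) + 4) = -2344 - (-7*3)*((-5 - (-7 - 2)) + 4) = -2344 - (-21)*((-5 - 1*(-9)) + 4) = -2344 - (-21)*((-5 + 9) + 4) = -2344 - (-21)*(4 + 4) = -2344 - (-21)*8 = -2344 - 1*(-168) = -2344 + 168 = -2176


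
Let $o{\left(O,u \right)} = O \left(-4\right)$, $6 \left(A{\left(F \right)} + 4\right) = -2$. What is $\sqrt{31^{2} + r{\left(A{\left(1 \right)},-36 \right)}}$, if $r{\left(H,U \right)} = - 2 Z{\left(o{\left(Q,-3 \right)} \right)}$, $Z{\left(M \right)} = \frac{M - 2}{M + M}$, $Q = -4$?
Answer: $\frac{\sqrt{15362}}{4} \approx 30.986$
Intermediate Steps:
$A{\left(F \right)} = - \frac{13}{3}$ ($A{\left(F \right)} = -4 + \frac{1}{6} \left(-2\right) = -4 - \frac{1}{3} = - \frac{13}{3}$)
$o{\left(O,u \right)} = - 4 O$
$Z{\left(M \right)} = \frac{-2 + M}{2 M}$
$r{\left(H,U \right)} = - \frac{7}{8}$ ($r{\left(H,U \right)} = - 2 \frac{-2 - -16}{2 \left(\left(-4\right) \left(-4\right)\right)} = - 2 \frac{-2 + 16}{2 \cdot 16} = - 2 \cdot \frac{1}{2} \cdot \frac{1}{16} \cdot 14 = \left(-2\right) \frac{7}{16} = - \frac{7}{8}$)
$\sqrt{31^{2} + r{\left(A{\left(1 \right)},-36 \right)}} = \sqrt{31^{2} - \frac{7}{8}} = \sqrt{961 - \frac{7}{8}} = \sqrt{\frac{7681}{8}} = \frac{\sqrt{15362}}{4}$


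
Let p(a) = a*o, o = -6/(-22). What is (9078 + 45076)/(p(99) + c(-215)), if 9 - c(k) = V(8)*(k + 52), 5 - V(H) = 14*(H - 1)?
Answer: -54154/15123 ≈ -3.5809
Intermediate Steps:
V(H) = 19 - 14*H (V(H) = 5 - 14*(H - 1) = 5 - 14*(-1 + H) = 5 - (-14 + 14*H) = 5 + (14 - 14*H) = 19 - 14*H)
c(k) = 4845 + 93*k (c(k) = 9 - (19 - 14*8)*(k + 52) = 9 - (19 - 112)*(52 + k) = 9 - (-93)*(52 + k) = 9 - (-4836 - 93*k) = 9 + (4836 + 93*k) = 4845 + 93*k)
o = 3/11 (o = -6*(-1/22) = 3/11 ≈ 0.27273)
p(a) = 3*a/11 (p(a) = a*(3/11) = 3*a/11)
(9078 + 45076)/(p(99) + c(-215)) = (9078 + 45076)/((3/11)*99 + (4845 + 93*(-215))) = 54154/(27 + (4845 - 19995)) = 54154/(27 - 15150) = 54154/(-15123) = 54154*(-1/15123) = -54154/15123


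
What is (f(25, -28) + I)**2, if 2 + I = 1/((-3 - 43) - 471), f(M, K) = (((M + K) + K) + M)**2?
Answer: 308950929/267289 ≈ 1155.9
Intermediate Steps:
f(M, K) = (2*K + 2*M)**2 (f(M, K) = (((K + M) + K) + M)**2 = ((M + 2*K) + M)**2 = (2*K + 2*M)**2)
I = -1035/517 (I = -2 + 1/((-3 - 43) - 471) = -2 + 1/(-46 - 471) = -2 + 1/(-517) = -2 - 1/517 = -1035/517 ≈ -2.0019)
(f(25, -28) + I)**2 = (4*(-28 + 25)**2 - 1035/517)**2 = (4*(-3)**2 - 1035/517)**2 = (4*9 - 1035/517)**2 = (36 - 1035/517)**2 = (17577/517)**2 = 308950929/267289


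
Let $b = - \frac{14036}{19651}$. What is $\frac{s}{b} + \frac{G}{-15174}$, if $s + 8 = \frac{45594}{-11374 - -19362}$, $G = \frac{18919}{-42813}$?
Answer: $\frac{58437642907469803}{18209464108258104} \approx 3.2092$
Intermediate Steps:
$G = - \frac{18919}{42813}$ ($G = 18919 \left(- \frac{1}{42813}\right) = - \frac{18919}{42813} \approx -0.4419$)
$s = - \frac{9155}{3994}$ ($s = -8 + \frac{45594}{-11374 - -19362} = -8 + \frac{45594}{-11374 + 19362} = -8 + \frac{45594}{7988} = -8 + 45594 \cdot \frac{1}{7988} = -8 + \frac{22797}{3994} = - \frac{9155}{3994} \approx -2.2922$)
$b = - \frac{14036}{19651}$ ($b = \left(-14036\right) \frac{1}{19651} = - \frac{14036}{19651} \approx -0.71426$)
$\frac{s}{b} + \frac{G}{-15174} = - \frac{9155}{3994 \left(- \frac{14036}{19651}\right)} - \frac{18919}{42813 \left(-15174\right)} = \left(- \frac{9155}{3994}\right) \left(- \frac{19651}{14036}\right) - - \frac{18919}{649644462} = \frac{179904905}{56059784} + \frac{18919}{649644462} = \frac{58437642907469803}{18209464108258104}$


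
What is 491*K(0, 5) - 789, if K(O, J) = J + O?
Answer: 1666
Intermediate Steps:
491*K(0, 5) - 789 = 491*(5 + 0) - 789 = 491*5 - 789 = 2455 - 789 = 1666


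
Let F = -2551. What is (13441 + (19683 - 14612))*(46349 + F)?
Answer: 810788576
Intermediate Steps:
(13441 + (19683 - 14612))*(46349 + F) = (13441 + (19683 - 14612))*(46349 - 2551) = (13441 + 5071)*43798 = 18512*43798 = 810788576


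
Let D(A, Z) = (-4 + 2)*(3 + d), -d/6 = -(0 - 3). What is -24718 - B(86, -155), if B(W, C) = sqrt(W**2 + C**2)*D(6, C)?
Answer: -24718 - 30*sqrt(31421) ≈ -30036.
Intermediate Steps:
d = -18 (d = -(-6)*(0 - 3) = -(-6)*(-3) = -6*3 = -18)
D(A, Z) = 30 (D(A, Z) = (-4 + 2)*(3 - 18) = -2*(-15) = 30)
B(W, C) = 30*sqrt(C**2 + W**2) (B(W, C) = sqrt(W**2 + C**2)*30 = sqrt(C**2 + W**2)*30 = 30*sqrt(C**2 + W**2))
-24718 - B(86, -155) = -24718 - 30*sqrt((-155)**2 + 86**2) = -24718 - 30*sqrt(24025 + 7396) = -24718 - 30*sqrt(31421)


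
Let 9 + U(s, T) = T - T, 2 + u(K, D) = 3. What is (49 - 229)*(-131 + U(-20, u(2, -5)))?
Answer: 25200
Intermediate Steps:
u(K, D) = 1 (u(K, D) = -2 + 3 = 1)
U(s, T) = -9 (U(s, T) = -9 + (T - T) = -9 + 0 = -9)
(49 - 229)*(-131 + U(-20, u(2, -5))) = (49 - 229)*(-131 - 9) = -180*(-140) = 25200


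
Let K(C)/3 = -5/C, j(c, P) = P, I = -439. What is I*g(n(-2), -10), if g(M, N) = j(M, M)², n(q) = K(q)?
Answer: -98775/4 ≈ -24694.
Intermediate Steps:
K(C) = -15/C (K(C) = 3*(-5/C) = -15/C)
n(q) = -15/q
g(M, N) = M²
I*g(n(-2), -10) = -439*(-15/(-2))² = -439*(-15*(-½))² = -439*(15/2)² = -439*225/4 = -98775/4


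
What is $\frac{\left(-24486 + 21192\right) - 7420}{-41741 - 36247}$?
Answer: $\frac{5357}{38994} \approx 0.13738$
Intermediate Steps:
$\frac{\left(-24486 + 21192\right) - 7420}{-41741 - 36247} = \frac{-3294 - 7420}{-77988} = \left(-10714\right) \left(- \frac{1}{77988}\right) = \frac{5357}{38994}$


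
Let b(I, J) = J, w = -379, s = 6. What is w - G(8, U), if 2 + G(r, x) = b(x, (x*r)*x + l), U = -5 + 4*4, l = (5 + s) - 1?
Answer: -1355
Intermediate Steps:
l = 10 (l = (5 + 6) - 1 = 11 - 1 = 10)
U = 11 (U = -5 + 16 = 11)
G(r, x) = 8 + r*x² (G(r, x) = -2 + ((x*r)*x + 10) = -2 + ((r*x)*x + 10) = -2 + (r*x² + 10) = -2 + (10 + r*x²) = 8 + r*x²)
w - G(8, U) = -379 - (8 + 8*11²) = -379 - (8 + 8*121) = -379 - (8 + 968) = -379 - 1*976 = -379 - 976 = -1355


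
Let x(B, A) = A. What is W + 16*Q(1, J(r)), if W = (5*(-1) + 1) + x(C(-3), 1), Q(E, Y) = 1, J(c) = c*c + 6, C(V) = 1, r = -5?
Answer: 13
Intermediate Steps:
J(c) = 6 + c**2 (J(c) = c**2 + 6 = 6 + c**2)
W = -3 (W = (5*(-1) + 1) + 1 = (-5 + 1) + 1 = -4 + 1 = -3)
W + 16*Q(1, J(r)) = -3 + 16*1 = -3 + 16 = 13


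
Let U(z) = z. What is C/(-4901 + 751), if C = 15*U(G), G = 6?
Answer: -9/415 ≈ -0.021687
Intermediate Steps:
C = 90 (C = 15*6 = 90)
C/(-4901 + 751) = 90/(-4901 + 751) = 90/(-4150) = 90*(-1/4150) = -9/415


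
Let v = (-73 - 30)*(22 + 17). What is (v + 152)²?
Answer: 14938225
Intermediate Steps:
v = -4017 (v = -103*39 = -4017)
(v + 152)² = (-4017 + 152)² = (-3865)² = 14938225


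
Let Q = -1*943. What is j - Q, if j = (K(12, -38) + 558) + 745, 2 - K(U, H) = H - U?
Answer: 2298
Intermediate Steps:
K(U, H) = 2 + U - H (K(U, H) = 2 - (H - U) = 2 + (U - H) = 2 + U - H)
j = 1355 (j = ((2 + 12 - 1*(-38)) + 558) + 745 = ((2 + 12 + 38) + 558) + 745 = (52 + 558) + 745 = 610 + 745 = 1355)
Q = -943
j - Q = 1355 - 1*(-943) = 1355 + 943 = 2298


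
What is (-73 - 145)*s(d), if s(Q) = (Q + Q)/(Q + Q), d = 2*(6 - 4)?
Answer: -218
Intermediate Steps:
d = 4 (d = 2*2 = 4)
s(Q) = 1 (s(Q) = (2*Q)/((2*Q)) = (2*Q)*(1/(2*Q)) = 1)
(-73 - 145)*s(d) = (-73 - 145)*1 = -218*1 = -218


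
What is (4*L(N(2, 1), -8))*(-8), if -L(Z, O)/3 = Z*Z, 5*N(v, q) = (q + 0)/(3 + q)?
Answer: 6/25 ≈ 0.24000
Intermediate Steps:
N(v, q) = q/(5*(3 + q)) (N(v, q) = ((q + 0)/(3 + q))/5 = (q/(3 + q))/5 = q/(5*(3 + q)))
L(Z, O) = -3*Z² (L(Z, O) = -3*Z*Z = -3*Z²)
(4*L(N(2, 1), -8))*(-8) = (4*(-3*1/(25*(3 + 1)²)))*(-8) = (4*(-3*((⅕)*1/4)²))*(-8) = (4*(-3*((⅕)*1*(¼))²))*(-8) = (4*(-3*(1/20)²))*(-8) = (4*(-3*1/400))*(-8) = (4*(-3/400))*(-8) = -3/100*(-8) = 6/25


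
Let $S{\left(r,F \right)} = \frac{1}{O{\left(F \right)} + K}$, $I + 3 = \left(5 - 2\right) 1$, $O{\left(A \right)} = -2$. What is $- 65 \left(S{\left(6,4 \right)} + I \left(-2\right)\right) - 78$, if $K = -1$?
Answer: $- \frac{169}{3} \approx -56.333$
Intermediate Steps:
$I = 0$ ($I = -3 + \left(5 - 2\right) 1 = -3 + 3 \cdot 1 = -3 + 3 = 0$)
$S{\left(r,F \right)} = - \frac{1}{3}$ ($S{\left(r,F \right)} = \frac{1}{-2 - 1} = \frac{1}{-3} = - \frac{1}{3}$)
$- 65 \left(S{\left(6,4 \right)} + I \left(-2\right)\right) - 78 = - 65 \left(- \frac{1}{3} + 0 \left(-2\right)\right) - 78 = - 65 \left(- \frac{1}{3} + 0\right) - 78 = \left(-65\right) \left(- \frac{1}{3}\right) - 78 = \frac{65}{3} - 78 = - \frac{169}{3}$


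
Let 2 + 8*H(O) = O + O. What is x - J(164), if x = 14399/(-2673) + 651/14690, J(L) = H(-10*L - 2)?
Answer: 2894341871/7139340 ≈ 405.41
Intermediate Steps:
H(O) = -1/4 + O/4 (H(O) = -1/4 + (O + O)/8 = -1/4 + (2*O)/8 = -1/4 + O/4)
J(L) = -3/4 - 5*L/2 (J(L) = -1/4 + (-10*L - 2)/4 = -1/4 + (-2 - 10*L)/4 = -1/4 + (-1/2 - 5*L/2) = -3/4 - 5*L/2)
x = -19071017/3569670 (x = 14399*(-1/2673) + 651*(1/14690) = -1309/243 + 651/14690 = -19071017/3569670 ≈ -5.3425)
x - J(164) = -19071017/3569670 - (-3/4 - 5/2*164) = -19071017/3569670 - (-3/4 - 410) = -19071017/3569670 - 1*(-1643/4) = -19071017/3569670 + 1643/4 = 2894341871/7139340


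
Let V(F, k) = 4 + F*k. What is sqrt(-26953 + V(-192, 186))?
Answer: I*sqrt(62661) ≈ 250.32*I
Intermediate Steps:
sqrt(-26953 + V(-192, 186)) = sqrt(-26953 + (4 - 192*186)) = sqrt(-26953 + (4 - 35712)) = sqrt(-26953 - 35708) = sqrt(-62661) = I*sqrt(62661)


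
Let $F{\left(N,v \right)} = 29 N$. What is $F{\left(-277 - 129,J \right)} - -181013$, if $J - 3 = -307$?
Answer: $169239$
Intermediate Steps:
$J = -304$ ($J = 3 - 307 = -304$)
$F{\left(-277 - 129,J \right)} - -181013 = 29 \left(-277 - 129\right) - -181013 = 29 \left(-406\right) + 181013 = -11774 + 181013 = 169239$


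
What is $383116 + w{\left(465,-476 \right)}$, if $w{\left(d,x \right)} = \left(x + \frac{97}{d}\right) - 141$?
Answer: $\frac{177862132}{465} \approx 3.825 \cdot 10^{5}$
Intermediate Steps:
$w{\left(d,x \right)} = -141 + x + \frac{97}{d}$
$383116 + w{\left(465,-476 \right)} = 383116 - \left(617 - \frac{97}{465}\right) = 383116 - \frac{286808}{465} = \frac{177862132}{465}$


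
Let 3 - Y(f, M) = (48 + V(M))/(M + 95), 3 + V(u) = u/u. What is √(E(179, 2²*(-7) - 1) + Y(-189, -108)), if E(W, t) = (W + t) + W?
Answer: √56706/13 ≈ 18.318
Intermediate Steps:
V(u) = -2 (V(u) = -3 + u/u = -3 + 1 = -2)
E(W, t) = t + 2*W
Y(f, M) = 3 - 46/(95 + M) (Y(f, M) = 3 - (48 - 2)/(M + 95) = 3 - 46/(95 + M))
√(E(179, 2²*(-7) - 1) + Y(-189, -108)) = √(((2²*(-7) - 1) + 2*179) + (239 + 3*(-108))/(95 - 108)) = √(((4*(-7) - 1) + 358) + (239 - 324)/(-13)) = √(((-28 - 1) + 358) - 1/13*(-85)) = √((-29 + 358) + 85/13) = √(329 + 85/13) = √(4362/13) = √56706/13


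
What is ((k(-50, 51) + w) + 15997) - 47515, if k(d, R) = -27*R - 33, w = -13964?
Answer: -46892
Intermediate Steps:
k(d, R) = -33 - 27*R
((k(-50, 51) + w) + 15997) - 47515 = (((-33 - 27*51) - 13964) + 15997) - 47515 = (((-33 - 1377) - 13964) + 15997) - 47515 = ((-1410 - 13964) + 15997) - 47515 = (-15374 + 15997) - 47515 = 623 - 47515 = -46892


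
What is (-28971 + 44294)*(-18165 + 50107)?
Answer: 489447266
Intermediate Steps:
(-28971 + 44294)*(-18165 + 50107) = 15323*31942 = 489447266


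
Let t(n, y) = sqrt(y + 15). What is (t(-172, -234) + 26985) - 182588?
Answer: -155603 + I*sqrt(219) ≈ -1.556e+5 + 14.799*I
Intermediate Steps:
t(n, y) = sqrt(15 + y)
(t(-172, -234) + 26985) - 182588 = (sqrt(15 - 234) + 26985) - 182588 = (sqrt(-219) + 26985) - 182588 = (I*sqrt(219) + 26985) - 182588 = (26985 + I*sqrt(219)) - 182588 = -155603 + I*sqrt(219)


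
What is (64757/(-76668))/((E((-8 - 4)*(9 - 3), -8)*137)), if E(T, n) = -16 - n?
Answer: 64757/84028128 ≈ 0.00077066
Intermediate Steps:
(64757/(-76668))/((E((-8 - 4)*(9 - 3), -8)*137)) = (64757/(-76668))/(((-16 - 1*(-8))*137)) = (64757*(-1/76668))/(((-16 + 8)*137)) = -64757/(76668*((-8*137))) = -64757/76668/(-1096) = -64757/76668*(-1/1096) = 64757/84028128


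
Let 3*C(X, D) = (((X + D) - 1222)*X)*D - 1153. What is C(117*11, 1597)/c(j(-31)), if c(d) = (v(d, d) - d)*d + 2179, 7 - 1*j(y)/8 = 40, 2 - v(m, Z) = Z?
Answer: -3415972265/413223 ≈ -8266.7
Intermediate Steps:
v(m, Z) = 2 - Z
C(X, D) = -1153/3 + D*X*(-1222 + D + X)/3 (C(X, D) = ((((X + D) - 1222)*X)*D - 1153)/3 = ((((D + X) - 1222)*X)*D - 1153)/3 = (((-1222 + D + X)*X)*D - 1153)/3 = ((X*(-1222 + D + X))*D - 1153)/3 = (D*X*(-1222 + D + X) - 1153)/3 = (-1153 + D*X*(-1222 + D + X))/3 = -1153/3 + D*X*(-1222 + D + X)/3)
j(y) = -264 (j(y) = 56 - 8*40 = 56 - 320 = -264)
c(d) = 2179 + d*(2 - 2*d) (c(d) = ((2 - d) - d)*d + 2179 = (2 - 2*d)*d + 2179 = d*(2 - 2*d) + 2179 = 2179 + d*(2 - 2*d))
C(117*11, 1597)/c(j(-31)) = (-1153/3 - 1222/3*1597*117*11 + (⅓)*1597*(117*11)² + (⅓)*(117*11)*1597²)/(2179 - 1*(-264)² - 1*(-264)*(-2 - 264)) = (-1153/3 - 1222/3*1597*1287 + (⅓)*1597*1287² + (⅓)*1287*2550409)/(2179 - 1*69696 - 1*(-264)*(-266)) = (-1153/3 - 837208086 + (⅓)*1597*1656369 + 1094125461)/(2179 - 69696 - 70224) = (-1153/3 - 837208086 + 881740431 + 1094125461)/(-137741) = (3415972265/3)*(-1/137741) = -3415972265/413223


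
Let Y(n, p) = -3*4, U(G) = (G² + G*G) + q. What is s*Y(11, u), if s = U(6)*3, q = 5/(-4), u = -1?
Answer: -2547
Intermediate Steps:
q = -5/4 (q = 5*(-¼) = -5/4 ≈ -1.2500)
U(G) = -5/4 + 2*G² (U(G) = (G² + G*G) - 5/4 = (G² + G²) - 5/4 = 2*G² - 5/4 = -5/4 + 2*G²)
Y(n, p) = -12
s = 849/4 (s = (-5/4 + 2*6²)*3 = (-5/4 + 2*36)*3 = (-5/4 + 72)*3 = (283/4)*3 = 849/4 ≈ 212.25)
s*Y(11, u) = (849/4)*(-12) = -2547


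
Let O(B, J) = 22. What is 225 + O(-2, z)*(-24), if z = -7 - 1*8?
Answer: -303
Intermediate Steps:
z = -15 (z = -7 - 8 = -15)
225 + O(-2, z)*(-24) = 225 + 22*(-24) = 225 - 528 = -303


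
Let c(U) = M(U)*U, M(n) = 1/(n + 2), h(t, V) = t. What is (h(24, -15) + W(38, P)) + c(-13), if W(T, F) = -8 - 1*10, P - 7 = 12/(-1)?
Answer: 79/11 ≈ 7.1818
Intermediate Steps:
M(n) = 1/(2 + n)
c(U) = U/(2 + U)
P = -5 (P = 7 + 12/(-1) = 7 + 12*(-1) = 7 - 12 = -5)
W(T, F) = -18 (W(T, F) = -8 - 10 = -18)
(h(24, -15) + W(38, P)) + c(-13) = (24 - 18) - 13/(2 - 13) = 6 - 13/(-11) = 6 - 13*(-1/11) = 6 + 13/11 = 79/11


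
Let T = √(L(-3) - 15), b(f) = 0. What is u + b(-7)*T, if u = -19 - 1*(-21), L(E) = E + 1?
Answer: 2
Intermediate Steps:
L(E) = 1 + E
T = I*√17 (T = √((1 - 3) - 15) = √(-2 - 15) = √(-17) = I*√17 ≈ 4.1231*I)
u = 2 (u = -19 + 21 = 2)
u + b(-7)*T = 2 + 0*(I*√17) = 2 + 0 = 2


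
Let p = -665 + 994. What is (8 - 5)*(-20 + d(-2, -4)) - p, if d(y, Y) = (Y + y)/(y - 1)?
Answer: -383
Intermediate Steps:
d(y, Y) = (Y + y)/(-1 + y)
p = 329
(8 - 5)*(-20 + d(-2, -4)) - p = (8 - 5)*(-20 + (-4 - 2)/(-1 - 2)) - 1*329 = 3*(-20 - 6/(-3)) - 329 = 3*(-20 - ⅓*(-6)) - 329 = 3*(-20 + 2) - 329 = 3*(-18) - 329 = -54 - 329 = -383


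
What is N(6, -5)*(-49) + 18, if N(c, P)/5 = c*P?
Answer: 7368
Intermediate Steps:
N(c, P) = 5*P*c (N(c, P) = 5*(c*P) = 5*(P*c) = 5*P*c)
N(6, -5)*(-49) + 18 = (5*(-5)*6)*(-49) + 18 = -150*(-49) + 18 = 7350 + 18 = 7368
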